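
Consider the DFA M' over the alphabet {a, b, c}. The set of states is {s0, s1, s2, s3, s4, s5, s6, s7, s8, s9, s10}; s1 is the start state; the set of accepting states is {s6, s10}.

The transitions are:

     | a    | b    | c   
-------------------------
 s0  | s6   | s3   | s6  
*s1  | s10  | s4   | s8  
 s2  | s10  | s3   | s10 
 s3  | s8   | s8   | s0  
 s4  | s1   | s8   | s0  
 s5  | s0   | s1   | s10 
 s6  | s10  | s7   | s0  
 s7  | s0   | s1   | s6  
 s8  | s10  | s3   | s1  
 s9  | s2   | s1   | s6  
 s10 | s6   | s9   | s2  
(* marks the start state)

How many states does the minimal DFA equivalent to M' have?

5

First remove the unreachable states {s5}; 10 states remain.
Initial partition by acceptance: {s6,s10} | {s0,s1,s2,s3,s4,s7,s8,s9}.
Split {s0,s1,s2,s3,s4,s7,s8,s9} by δ(·,a) → {s0,s1,s2,s8} and {s3,s4,s7,s9}.
Split {s0,s1,s2,s8} by δ(·,c) → {s0,s2} and {s1,s8}.
On input a, block {s3,s4,s7,s9} splits into {s3,s4} and {s7,s9}.
No further refinement is possible. Final partition (5 blocks): {s6,s10} | {s0,s2} | {s3,s4} | {s1,s8} | {s7,s9}.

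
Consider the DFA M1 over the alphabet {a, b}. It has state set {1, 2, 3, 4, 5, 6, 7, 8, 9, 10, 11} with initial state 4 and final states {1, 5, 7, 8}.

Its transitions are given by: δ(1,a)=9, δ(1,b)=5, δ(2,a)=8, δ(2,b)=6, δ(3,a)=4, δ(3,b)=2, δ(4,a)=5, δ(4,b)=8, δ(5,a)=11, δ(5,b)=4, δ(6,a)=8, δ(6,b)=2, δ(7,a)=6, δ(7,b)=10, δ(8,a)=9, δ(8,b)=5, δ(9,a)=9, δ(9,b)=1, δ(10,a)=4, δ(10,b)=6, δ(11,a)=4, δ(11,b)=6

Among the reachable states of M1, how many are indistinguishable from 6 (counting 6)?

Reachable states from the start: {1,2,4,5,6,8,9,11}. Unreachable: {3,7,10} — drop them.
Start with accepting vs non-accepting: {1,5,8} | {2,4,6,9,11}.
Refine {1,5,8} on symbol b: members go to different blocks, giving {1,8} and {5}.
Split {2,4,6,9,11} by δ(·,a) → {2,6} and {9,11} and {4}.
Split {9,11} by δ(·,a) → {9} and {11}.
No further refinement is possible. Final partition (6 blocks): {1,8} | {2,6} | {5} | {9} | {4} | {11}.
State 6 belongs to the block {2,6}, which has 2 states.

2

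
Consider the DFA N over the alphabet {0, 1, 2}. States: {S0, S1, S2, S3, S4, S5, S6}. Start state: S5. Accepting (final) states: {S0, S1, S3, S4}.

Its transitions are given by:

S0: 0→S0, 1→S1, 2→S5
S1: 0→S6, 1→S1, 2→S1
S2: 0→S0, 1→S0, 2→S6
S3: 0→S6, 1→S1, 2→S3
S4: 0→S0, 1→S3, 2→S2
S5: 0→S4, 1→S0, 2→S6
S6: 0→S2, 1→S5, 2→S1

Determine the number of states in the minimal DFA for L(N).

Initial partition by acceptance: {S0,S1,S3,S4} | {S2,S5,S6}.
On input 0, block {S0,S1,S3,S4} splits into {S0,S4} and {S1,S3}.
On input 0, block {S2,S5,S6} splits into {S2,S5} and {S6}.
Stable partition: {S0,S4} | {S2,S5} | {S1,S3} | {S6} — 4 equivalence classes.

4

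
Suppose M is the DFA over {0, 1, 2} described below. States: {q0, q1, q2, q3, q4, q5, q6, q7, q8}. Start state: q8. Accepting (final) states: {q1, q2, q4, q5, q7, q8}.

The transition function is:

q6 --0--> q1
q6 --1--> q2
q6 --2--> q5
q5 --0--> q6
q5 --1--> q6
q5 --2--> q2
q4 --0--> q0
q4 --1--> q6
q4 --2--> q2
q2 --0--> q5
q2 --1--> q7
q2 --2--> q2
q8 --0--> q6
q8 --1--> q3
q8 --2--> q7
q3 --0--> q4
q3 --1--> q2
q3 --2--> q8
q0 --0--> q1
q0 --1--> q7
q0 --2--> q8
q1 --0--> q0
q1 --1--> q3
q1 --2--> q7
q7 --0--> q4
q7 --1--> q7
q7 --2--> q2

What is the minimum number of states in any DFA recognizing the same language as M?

3

All states are reachable from the start state.
P0 = {q1,q2,q4,q5,q7,q8} | {q0,q3,q6}.
On input 0, block {q1,q2,q4,q5,q7,q8} splits into {q1,q4,q5,q8} and {q2,q7}.
The partition is now stable with 3 blocks: {q1,q4,q5,q8} | {q0,q3,q6} | {q2,q7}.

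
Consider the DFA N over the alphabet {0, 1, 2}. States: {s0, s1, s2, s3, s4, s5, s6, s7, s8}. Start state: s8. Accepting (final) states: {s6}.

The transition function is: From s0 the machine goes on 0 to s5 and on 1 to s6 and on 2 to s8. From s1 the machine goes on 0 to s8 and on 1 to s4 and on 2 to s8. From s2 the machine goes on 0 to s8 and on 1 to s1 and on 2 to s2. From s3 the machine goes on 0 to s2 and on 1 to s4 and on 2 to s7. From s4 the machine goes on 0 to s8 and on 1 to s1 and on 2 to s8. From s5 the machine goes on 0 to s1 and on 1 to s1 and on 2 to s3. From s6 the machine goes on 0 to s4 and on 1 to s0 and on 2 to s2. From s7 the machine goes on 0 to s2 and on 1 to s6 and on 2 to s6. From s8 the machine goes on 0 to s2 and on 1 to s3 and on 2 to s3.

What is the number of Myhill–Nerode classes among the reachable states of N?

8

Every state is reachable, so we keep all 9.
Initial partition by acceptance: {s6} | {s0,s1,s2,s3,s4,s5,s7,s8}.
Split {s0,s1,s2,s3,s4,s5,s7,s8} by δ(·,1) → {s1,s2,s3,s4,s5,s8} and {s0,s7}.
Split {s1,s2,s3,s4,s5,s8} by δ(·,2) → {s1,s2,s4,s5,s8} and {s3}.
Refine {s1,s2,s4,s5,s8} on symbol 1: members go to different blocks, giving {s1,s2,s4,s5} and {s8}.
On input 0, block {s1,s2,s4,s5} splits into {s1,s2,s4} and {s5}.
Split {s1,s2,s4} by δ(·,2) → {s1,s4} and {s2}.
Split {s0,s7} by δ(·,0) → {s0} and {s7}.
Stable partition: {s6} | {s1,s4} | {s0} | {s3} | {s8} | {s5} | {s2} | {s7} — 8 equivalence classes.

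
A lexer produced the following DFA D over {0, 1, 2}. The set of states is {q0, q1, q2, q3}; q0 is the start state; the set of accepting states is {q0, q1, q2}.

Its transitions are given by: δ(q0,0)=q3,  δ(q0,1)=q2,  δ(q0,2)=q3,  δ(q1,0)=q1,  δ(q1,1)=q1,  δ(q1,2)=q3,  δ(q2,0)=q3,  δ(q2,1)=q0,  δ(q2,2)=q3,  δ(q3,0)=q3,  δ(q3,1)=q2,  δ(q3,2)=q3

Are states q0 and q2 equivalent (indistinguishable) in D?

Yes

Reachable states from the start: {q0,q2,q3}. Unreachable: {q1} — drop them.
P0 = {q0,q2} | {q3}.
Stable partition: {q0,q2} | {q3} — 2 equivalence classes.
q0 and q2 lie in the same block of the stable partition, so they are equivalent — no string distinguishes them.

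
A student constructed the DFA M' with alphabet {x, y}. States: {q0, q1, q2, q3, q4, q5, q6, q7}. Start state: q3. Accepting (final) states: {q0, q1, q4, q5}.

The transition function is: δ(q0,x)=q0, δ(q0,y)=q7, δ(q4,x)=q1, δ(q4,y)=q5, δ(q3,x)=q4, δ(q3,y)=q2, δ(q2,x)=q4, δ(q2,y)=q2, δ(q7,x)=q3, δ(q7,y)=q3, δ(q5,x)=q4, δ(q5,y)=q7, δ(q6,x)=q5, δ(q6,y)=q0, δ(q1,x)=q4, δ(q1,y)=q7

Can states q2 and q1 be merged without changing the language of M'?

First remove the unreachable states {q0,q6}; 6 states remain.
P0 = {q1,q4,q5} | {q2,q3,q7}.
Refine {q1,q4,q5} on symbol y: members go to different blocks, giving {q1,q5} and {q4}.
On input x, block {q2,q3,q7} splits into {q2,q3} and {q7}.
The partition is now stable with 4 blocks: {q1,q5} | {q2,q3} | {q4} | {q7}.
q2 and q1 end up in different blocks, so they are distinguishable. For instance, the string 'ε' is accepted from only q1.

No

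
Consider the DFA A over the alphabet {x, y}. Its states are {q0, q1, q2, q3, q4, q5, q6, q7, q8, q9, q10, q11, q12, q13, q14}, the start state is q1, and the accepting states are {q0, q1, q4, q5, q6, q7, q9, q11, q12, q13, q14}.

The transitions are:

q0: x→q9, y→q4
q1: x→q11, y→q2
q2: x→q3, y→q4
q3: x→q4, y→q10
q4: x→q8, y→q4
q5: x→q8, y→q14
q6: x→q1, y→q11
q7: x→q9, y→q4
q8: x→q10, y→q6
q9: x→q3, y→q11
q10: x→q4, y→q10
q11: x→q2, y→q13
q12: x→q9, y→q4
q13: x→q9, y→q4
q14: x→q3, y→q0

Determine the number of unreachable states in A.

No path from q1 leads to q0, q5, q7, q12, q14; the other 10 states are all reachable.

5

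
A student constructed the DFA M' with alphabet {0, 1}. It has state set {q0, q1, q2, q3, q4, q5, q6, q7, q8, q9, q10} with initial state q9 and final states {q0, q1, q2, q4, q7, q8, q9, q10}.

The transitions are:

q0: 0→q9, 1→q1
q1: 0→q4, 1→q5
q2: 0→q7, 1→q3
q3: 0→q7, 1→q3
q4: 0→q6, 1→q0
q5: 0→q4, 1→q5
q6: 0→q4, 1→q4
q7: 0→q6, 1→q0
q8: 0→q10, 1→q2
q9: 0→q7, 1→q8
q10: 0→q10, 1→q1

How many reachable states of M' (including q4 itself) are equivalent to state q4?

2

Initial partition by acceptance: {q0,q1,q2,q4,q7,q8,q9,q10} | {q3,q5,q6}.
Split {q0,q1,q2,q4,q7,q8,q9,q10} by δ(·,0) → {q0,q1,q2,q8,q9,q10} and {q4,q7}.
On input 0, block {q0,q1,q2,q8,q9,q10} splits into {q0,q8,q10} and {q1,q2,q9}.
On input 0, block {q0,q8,q10} splits into {q8,q10} and {q0}.
Refine {q3,q5,q6} on symbol 1: members go to different blocks, giving {q3,q5} and {q6}.
Refine {q1,q2,q9} on symbol 1: members go to different blocks, giving {q1,q2} and {q9}.
The partition is now stable with 7 blocks: {q8,q10} | {q3,q5} | {q4,q7} | {q1,q2} | {q0} | {q6} | {q9}.
The equivalence class containing q4 is {q4,q7}, of size 2.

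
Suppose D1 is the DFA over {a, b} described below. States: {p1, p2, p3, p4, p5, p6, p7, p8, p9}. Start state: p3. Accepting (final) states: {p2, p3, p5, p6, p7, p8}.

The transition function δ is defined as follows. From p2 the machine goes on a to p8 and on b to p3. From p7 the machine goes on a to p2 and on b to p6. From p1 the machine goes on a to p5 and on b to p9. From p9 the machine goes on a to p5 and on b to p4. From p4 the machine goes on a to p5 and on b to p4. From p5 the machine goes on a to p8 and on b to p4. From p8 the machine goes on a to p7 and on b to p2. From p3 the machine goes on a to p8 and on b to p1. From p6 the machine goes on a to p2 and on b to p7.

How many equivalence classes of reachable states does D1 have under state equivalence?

5

Initial partition by acceptance: {p2,p3,p5,p6,p7,p8} | {p1,p4,p9}.
Refine {p2,p3,p5,p6,p7,p8} on symbol b: members go to different blocks, giving {p2,p6,p7,p8} and {p3,p5}.
On input b, block {p2,p6,p7,p8} splits into {p6,p7,p8} and {p2}.
Refine {p6,p7,p8} on symbol a: members go to different blocks, giving {p6,p7} and {p8}.
The partition is now stable with 5 blocks: {p6,p7} | {p1,p4,p9} | {p3,p5} | {p2} | {p8}.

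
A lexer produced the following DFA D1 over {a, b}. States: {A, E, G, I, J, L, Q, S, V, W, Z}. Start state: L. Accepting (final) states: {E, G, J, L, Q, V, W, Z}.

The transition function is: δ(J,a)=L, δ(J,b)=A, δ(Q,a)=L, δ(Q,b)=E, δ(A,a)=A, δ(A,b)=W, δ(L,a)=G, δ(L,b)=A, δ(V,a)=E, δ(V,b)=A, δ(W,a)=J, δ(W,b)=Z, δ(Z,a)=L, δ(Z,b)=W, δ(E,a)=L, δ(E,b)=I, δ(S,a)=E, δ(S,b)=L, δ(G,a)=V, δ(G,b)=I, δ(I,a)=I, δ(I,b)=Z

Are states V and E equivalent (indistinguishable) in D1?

Reachable states from the start: {A,E,G,I,J,L,V,W,Z}. Unreachable: {Q,S} — drop them.
Start with accepting vs non-accepting: {E,G,J,L,V,W,Z} | {A,I}.
Split {E,G,J,L,V,W,Z} by δ(·,b) → {E,G,J,L,V} and {W,Z}.
The partition is now stable with 3 blocks: {E,G,J,L,V} | {A,I} | {W,Z}.
V and E lie in the same block of the stable partition, so they are equivalent — no string distinguishes them.

Yes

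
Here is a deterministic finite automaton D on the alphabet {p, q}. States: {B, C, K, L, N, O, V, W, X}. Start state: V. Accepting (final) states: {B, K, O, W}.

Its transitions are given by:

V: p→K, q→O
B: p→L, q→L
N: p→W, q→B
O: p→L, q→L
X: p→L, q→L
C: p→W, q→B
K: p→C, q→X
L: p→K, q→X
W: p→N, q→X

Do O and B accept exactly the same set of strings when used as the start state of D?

Yes

Every state is reachable, so we keep all 9.
P0 = {B,K,O,W} | {C,L,N,V,X}.
On input p, block {C,L,N,V,X} splits into {C,L,N,V} and {X}.
On input q, block {B,K,O,W} splits into {B,O} and {K,W}.
Refine {C,L,N,V} on symbol q: members go to different blocks, giving {C,N,V} and {L}.
The partition is now stable with 5 blocks: {B,O} | {C,N,V} | {X} | {K,W} | {L}.
O and B lie in the same block of the stable partition, so they are equivalent — no string distinguishes them.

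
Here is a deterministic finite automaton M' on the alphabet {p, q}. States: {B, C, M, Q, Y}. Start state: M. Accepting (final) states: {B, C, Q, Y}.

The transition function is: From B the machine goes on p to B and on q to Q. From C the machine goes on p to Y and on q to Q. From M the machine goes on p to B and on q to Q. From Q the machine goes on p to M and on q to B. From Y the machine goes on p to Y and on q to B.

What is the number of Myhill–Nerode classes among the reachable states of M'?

3

First remove the unreachable states {C,Y}; 3 states remain.
P0 = {B,Q} | {M}.
Refine {B,Q} on symbol p: members go to different blocks, giving {B} and {Q}.
The partition is now stable with 3 blocks: {B} | {M} | {Q}.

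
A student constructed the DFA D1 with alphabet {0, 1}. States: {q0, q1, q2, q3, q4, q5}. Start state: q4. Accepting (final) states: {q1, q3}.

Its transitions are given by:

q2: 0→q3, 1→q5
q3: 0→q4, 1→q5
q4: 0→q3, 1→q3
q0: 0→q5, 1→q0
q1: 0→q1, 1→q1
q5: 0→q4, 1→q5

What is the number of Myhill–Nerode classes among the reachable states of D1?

Reachable states from the start: {q3,q4,q5}. Unreachable: {q0,q1,q2} — drop them.
Start with accepting vs non-accepting: {q3} | {q4,q5}.
On input 0, block {q4,q5} splits into {q4} and {q5}.
The partition is now stable with 3 blocks: {q3} | {q4} | {q5}.

3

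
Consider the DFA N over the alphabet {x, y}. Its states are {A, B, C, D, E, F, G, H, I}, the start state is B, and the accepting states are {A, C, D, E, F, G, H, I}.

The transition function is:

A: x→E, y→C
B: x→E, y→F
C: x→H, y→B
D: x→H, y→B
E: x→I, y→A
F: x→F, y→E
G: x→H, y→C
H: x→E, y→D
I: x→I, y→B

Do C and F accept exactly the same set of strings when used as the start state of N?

No

Reachable states from the start: {A,B,C,D,E,F,H,I}. Unreachable: {G} — drop them.
Start with accepting vs non-accepting: {A,C,D,E,F,H,I} | {B}.
Refine {A,C,D,E,F,H,I} on symbol y: members go to different blocks, giving {A,E,F,H} and {C,D,I}.
On input x, block {A,E,F,H} splits into {A,F,H} and {E}.
Refine {A,F,H} on symbol x: members go to different blocks, giving {A,H} and {F}.
Split {C,D,I} by δ(·,x) → {C,D} and {I}.
Stable partition: {A,H} | {B} | {C,D} | {E} | {F} | {I} — 6 equivalence classes.
C and F end up in different blocks, so they are distinguishable. For instance, the string 'y' is accepted from only F.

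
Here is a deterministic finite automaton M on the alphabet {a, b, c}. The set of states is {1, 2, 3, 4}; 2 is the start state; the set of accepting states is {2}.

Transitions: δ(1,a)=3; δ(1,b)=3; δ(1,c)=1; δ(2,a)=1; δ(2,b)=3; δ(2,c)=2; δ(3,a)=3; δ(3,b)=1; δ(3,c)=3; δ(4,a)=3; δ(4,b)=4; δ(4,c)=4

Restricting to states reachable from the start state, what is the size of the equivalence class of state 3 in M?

2

First remove the unreachable states {4}; 3 states remain.
P0 = {2} | {1,3}.
No further refinement is possible. Final partition (2 blocks): {2} | {1,3}.
The equivalence class containing 3 is {1,3}, of size 2.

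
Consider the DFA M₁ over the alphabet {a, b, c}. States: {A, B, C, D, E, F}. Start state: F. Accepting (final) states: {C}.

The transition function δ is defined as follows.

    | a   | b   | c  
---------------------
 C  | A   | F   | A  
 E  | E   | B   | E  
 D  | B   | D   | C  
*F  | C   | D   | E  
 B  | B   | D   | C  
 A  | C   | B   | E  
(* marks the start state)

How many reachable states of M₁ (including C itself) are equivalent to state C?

1

All states are reachable from the start state.
P0 = {C} | {A,B,D,E,F}.
On input a, block {A,B,D,E,F} splits into {B,D,E} and {A,F}.
On input c, block {B,D,E} splits into {B,D} and {E}.
Stable partition: {C} | {B,D} | {A,F} | {E} — 4 equivalence classes.
The equivalence class containing C is {C}, of size 1.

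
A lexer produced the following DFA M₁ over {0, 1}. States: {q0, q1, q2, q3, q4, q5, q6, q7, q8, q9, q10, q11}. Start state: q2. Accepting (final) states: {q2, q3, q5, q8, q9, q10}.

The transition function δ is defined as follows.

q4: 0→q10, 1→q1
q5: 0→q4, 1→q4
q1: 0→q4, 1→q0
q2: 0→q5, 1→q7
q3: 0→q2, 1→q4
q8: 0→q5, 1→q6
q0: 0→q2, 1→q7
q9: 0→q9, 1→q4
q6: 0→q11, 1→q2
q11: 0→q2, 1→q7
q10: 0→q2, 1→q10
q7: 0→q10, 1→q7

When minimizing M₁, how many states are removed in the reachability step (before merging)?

5

No path from q2 leads to q3, q6, q8, q9, q11; the other 7 states are all reachable.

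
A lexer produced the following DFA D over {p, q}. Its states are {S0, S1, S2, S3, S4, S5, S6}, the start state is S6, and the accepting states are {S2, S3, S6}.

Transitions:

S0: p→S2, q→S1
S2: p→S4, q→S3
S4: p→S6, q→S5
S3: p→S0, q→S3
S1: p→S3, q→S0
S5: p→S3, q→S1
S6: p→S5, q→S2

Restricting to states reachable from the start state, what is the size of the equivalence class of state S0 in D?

4

Every state is reachable, so we keep all 7.
P0 = {S2,S3,S6} | {S0,S1,S4,S5}.
No further refinement is possible. Final partition (2 blocks): {S2,S3,S6} | {S0,S1,S4,S5}.
State S0 belongs to the block {S0,S1,S4,S5}, which has 4 states.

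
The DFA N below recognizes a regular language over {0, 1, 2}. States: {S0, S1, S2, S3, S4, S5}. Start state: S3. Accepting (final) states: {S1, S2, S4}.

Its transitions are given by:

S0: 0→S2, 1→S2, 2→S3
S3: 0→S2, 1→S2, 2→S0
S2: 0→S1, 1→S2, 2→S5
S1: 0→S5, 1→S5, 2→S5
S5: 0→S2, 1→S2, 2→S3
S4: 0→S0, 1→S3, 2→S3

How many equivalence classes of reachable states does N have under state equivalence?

Reachable states from the start: {S0,S1,S2,S3,S5}. Unreachable: {S4} — drop them.
Start with accepting vs non-accepting: {S1,S2} | {S0,S3,S5}.
Split {S1,S2} by δ(·,0) → {S1} and {S2}.
No further refinement is possible. Final partition (3 blocks): {S1} | {S0,S3,S5} | {S2}.

3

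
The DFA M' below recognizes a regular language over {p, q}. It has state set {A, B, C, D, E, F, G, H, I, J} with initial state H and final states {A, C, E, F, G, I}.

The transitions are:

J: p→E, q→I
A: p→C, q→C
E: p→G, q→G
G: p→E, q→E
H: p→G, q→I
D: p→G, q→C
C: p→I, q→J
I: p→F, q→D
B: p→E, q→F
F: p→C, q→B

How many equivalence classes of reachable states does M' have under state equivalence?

States {A} cannot be reached from the start state, so discard them.
Start with accepting vs non-accepting: {C,E,F,G,I} | {B,D,H,J}.
On input q, block {C,E,F,G,I} splits into {C,F,I} and {E,G}.
The partition is now stable with 3 blocks: {C,F,I} | {B,D,H,J} | {E,G}.

3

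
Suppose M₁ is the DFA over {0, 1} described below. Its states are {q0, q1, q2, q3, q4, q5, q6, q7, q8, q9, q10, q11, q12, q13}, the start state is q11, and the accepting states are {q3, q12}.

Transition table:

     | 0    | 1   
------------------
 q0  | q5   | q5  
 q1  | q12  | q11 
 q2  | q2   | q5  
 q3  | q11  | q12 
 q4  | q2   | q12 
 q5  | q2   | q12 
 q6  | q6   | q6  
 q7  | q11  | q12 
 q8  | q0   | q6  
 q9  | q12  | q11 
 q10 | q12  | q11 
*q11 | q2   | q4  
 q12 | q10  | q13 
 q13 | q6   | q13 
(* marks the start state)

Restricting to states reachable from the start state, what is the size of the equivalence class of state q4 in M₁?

Reachable states from the start: {q2,q4,q5,q6,q10,q11,q12,q13}. Unreachable: {q0,q1,q3,q7,q8,q9} — drop them.
P0 = {q12} | {q2,q4,q5,q6,q10,q11,q13}.
Split {q2,q4,q5,q6,q10,q11,q13} by δ(·,0) → {q2,q4,q5,q6,q11,q13} and {q10}.
Split {q2,q4,q5,q6,q11,q13} by δ(·,1) → {q2,q6,q11,q13} and {q4,q5}.
Split {q2,q6,q11,q13} by δ(·,1) → {q2,q11} and {q6,q13}.
No further refinement is possible. Final partition (5 blocks): {q12} | {q2,q11} | {q10} | {q4,q5} | {q6,q13}.
The equivalence class containing q4 is {q4,q5}, of size 2.

2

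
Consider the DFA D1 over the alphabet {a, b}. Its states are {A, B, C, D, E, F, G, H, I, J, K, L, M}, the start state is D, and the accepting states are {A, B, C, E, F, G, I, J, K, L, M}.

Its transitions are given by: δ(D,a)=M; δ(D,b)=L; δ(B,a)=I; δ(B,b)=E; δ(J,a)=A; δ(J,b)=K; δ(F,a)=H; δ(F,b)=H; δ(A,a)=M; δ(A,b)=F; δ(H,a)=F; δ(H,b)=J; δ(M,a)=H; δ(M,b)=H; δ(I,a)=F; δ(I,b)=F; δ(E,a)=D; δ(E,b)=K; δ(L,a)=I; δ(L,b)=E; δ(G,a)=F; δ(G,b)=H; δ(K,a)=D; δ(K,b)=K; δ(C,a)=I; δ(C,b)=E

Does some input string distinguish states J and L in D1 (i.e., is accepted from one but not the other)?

No

Reachable states from the start: {A,D,E,F,H,I,J,K,L,M}. Unreachable: {B,C,G} — drop them.
Initial partition by acceptance: {A,E,F,I,J,K,L,M} | {D,H}.
On input a, block {A,E,F,I,J,K,L,M} splits into {A,I,J,L} and {E,F,K,M}.
Refine {A,I,J,L} on symbol a: members go to different blocks, giving {A,I} and {J,L}.
Refine {E,F,K,M} on symbol b: members go to different blocks, giving {E,K} and {F,M}.
Stable partition: {A,I} | {D,H} | {E,K} | {J,L} | {F,M} — 5 equivalence classes.
J and L lie in the same block of the stable partition, so they are equivalent — no string distinguishes them.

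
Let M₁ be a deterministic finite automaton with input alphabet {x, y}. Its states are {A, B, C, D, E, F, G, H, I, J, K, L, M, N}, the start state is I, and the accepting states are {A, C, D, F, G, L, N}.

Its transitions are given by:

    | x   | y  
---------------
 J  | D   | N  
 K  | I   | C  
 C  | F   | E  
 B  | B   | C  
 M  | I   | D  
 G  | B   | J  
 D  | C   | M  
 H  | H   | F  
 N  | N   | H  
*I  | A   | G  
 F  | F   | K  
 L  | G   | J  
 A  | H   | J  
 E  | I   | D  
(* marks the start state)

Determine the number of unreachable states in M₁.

1

Starting at I and following transitions, the reachable set is {A, B, C, D, E, F, G, H, I, J, K, M, N}. That leaves L unreachable — 1 in total.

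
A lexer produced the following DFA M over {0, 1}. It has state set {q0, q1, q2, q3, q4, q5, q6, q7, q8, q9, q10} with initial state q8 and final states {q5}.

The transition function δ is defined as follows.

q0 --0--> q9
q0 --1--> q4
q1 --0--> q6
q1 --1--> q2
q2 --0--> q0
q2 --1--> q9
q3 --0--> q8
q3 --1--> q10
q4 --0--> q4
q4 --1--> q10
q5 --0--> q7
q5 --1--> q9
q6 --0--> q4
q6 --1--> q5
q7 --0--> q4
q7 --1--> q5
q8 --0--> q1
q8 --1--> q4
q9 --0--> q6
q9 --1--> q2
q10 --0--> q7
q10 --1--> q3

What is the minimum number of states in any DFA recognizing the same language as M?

All states are reachable from the start state.
P0 = {q5} | {q0,q1,q2,q3,q4,q6,q7,q8,q9,q10}.
On input 1, block {q0,q1,q2,q3,q4,q6,q7,q8,q9,q10} splits into {q0,q1,q2,q3,q4,q8,q9,q10} and {q6,q7}.
On input 0, block {q0,q1,q2,q3,q4,q8,q9,q10} splits into {q0,q2,q3,q4,q8} and {q1,q9,q10}.
Split {q0,q2,q3,q4,q8} by δ(·,0) → {q2,q3,q4} and {q0,q8}.
On input 0, block {q2,q3,q4} splits into {q2,q3} and {q4}.
The partition is now stable with 6 blocks: {q5} | {q2,q3} | {q6,q7} | {q1,q9,q10} | {q0,q8} | {q4}.

6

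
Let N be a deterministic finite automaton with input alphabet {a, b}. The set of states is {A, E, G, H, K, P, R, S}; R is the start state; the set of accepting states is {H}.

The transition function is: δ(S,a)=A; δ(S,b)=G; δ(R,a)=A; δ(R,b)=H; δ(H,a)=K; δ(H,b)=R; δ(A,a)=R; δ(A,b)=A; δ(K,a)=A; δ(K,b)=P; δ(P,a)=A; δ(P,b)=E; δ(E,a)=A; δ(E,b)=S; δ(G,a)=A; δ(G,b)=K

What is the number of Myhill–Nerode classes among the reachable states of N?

4

All states are reachable from the start state.
Initial partition by acceptance: {H} | {A,E,G,K,P,R,S}.
On input b, block {A,E,G,K,P,R,S} splits into {A,E,G,K,P,S} and {R}.
Split {A,E,G,K,P,S} by δ(·,a) → {E,G,K,P,S} and {A}.
No further refinement is possible. Final partition (4 blocks): {H} | {E,G,K,P,S} | {R} | {A}.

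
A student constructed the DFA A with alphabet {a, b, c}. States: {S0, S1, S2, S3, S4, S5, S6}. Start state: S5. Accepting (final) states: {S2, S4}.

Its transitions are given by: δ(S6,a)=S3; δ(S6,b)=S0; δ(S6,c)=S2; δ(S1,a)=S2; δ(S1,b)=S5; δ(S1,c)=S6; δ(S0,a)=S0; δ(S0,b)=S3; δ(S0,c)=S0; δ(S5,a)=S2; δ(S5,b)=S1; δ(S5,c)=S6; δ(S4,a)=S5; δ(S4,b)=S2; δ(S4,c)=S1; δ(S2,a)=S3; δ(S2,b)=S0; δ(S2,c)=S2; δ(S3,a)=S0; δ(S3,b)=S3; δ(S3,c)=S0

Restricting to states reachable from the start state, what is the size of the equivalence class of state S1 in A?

Reachable states from the start: {S0,S1,S2,S3,S5,S6}. Unreachable: {S4} — drop them.
P0 = {S2} | {S0,S1,S3,S5,S6}.
Split {S0,S1,S3,S5,S6} by δ(·,a) → {S0,S3,S6} and {S1,S5}.
On input c, block {S0,S3,S6} splits into {S0,S3} and {S6}.
No further refinement is possible. Final partition (4 blocks): {S2} | {S0,S3} | {S1,S5} | {S6}.
The equivalence class containing S1 is {S1,S5}, of size 2.

2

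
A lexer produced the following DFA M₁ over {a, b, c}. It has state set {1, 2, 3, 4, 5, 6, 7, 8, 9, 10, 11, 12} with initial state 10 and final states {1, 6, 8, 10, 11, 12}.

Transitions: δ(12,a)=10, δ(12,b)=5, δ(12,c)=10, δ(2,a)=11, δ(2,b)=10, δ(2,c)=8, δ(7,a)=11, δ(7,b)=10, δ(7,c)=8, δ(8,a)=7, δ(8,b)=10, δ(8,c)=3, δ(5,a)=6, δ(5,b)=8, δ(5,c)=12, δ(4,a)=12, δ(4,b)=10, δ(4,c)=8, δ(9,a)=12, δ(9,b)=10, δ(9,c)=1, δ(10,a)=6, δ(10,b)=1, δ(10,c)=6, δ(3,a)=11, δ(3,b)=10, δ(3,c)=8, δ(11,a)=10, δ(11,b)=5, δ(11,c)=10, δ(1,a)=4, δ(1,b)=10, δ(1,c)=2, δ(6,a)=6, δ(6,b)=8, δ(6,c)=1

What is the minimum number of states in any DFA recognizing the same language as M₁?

Reachable states from the start: {1,2,3,4,5,6,7,8,10,11,12}. Unreachable: {9} — drop them.
Start with accepting vs non-accepting: {1,6,8,10,11,12} | {2,3,4,5,7}.
Refine {1,6,8,10,11,12} on symbol a: members go to different blocks, giving {6,10,11,12} and {1,8}.
Refine {6,10,11,12} on symbol b: members go to different blocks, giving {6,10} and {11,12}.
Refine {6,10} on symbol c: members go to different blocks, giving {6} and {10}.
Refine {2,3,4,5,7} on symbol a: members go to different blocks, giving {2,3,4,7} and {5}.
The partition is now stable with 6 blocks: {6} | {2,3,4,7} | {1,8} | {11,12} | {10} | {5}.

6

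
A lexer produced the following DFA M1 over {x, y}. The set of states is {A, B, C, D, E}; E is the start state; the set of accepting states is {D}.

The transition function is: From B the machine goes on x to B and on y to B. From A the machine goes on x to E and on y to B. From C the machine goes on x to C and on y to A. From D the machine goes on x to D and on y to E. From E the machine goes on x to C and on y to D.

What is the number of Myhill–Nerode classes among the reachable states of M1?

5

Every state is reachable, so we keep all 5.
Initial partition by acceptance: {D} | {A,B,C,E}.
On input y, block {A,B,C,E} splits into {A,B,C} and {E}.
Refine {A,B,C} on symbol x: members go to different blocks, giving {B,C} and {A}.
On input y, block {B,C} splits into {B} and {C}.
No further refinement is possible. Final partition (5 blocks): {D} | {B} | {E} | {A} | {C}.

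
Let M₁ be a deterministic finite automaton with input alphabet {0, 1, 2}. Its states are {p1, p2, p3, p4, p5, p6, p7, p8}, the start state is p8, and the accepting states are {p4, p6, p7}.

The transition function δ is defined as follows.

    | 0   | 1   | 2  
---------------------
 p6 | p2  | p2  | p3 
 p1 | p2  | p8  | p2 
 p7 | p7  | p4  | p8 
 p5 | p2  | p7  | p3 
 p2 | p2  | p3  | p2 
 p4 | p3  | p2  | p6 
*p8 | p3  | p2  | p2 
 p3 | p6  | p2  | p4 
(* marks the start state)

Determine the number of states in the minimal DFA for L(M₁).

5

States {p1,p5,p7} cannot be reached from the start state, so discard them.
P0 = {p4,p6} | {p2,p3,p8}.
Refine {p4,p6} on symbol 2: members go to different blocks, giving {p4} and {p6}.
Refine {p2,p3,p8} on symbol 0: members go to different blocks, giving {p2,p8} and {p3}.
On input 0, block {p2,p8} splits into {p2} and {p8}.
The partition is now stable with 5 blocks: {p4} | {p2} | {p6} | {p3} | {p8}.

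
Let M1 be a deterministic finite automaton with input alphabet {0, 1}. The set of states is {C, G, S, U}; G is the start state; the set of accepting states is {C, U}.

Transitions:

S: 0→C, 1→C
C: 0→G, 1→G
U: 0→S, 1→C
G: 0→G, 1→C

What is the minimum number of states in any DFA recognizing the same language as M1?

First remove the unreachable states {S,U}; 2 states remain.
Initial partition by acceptance: {C} | {G}.
No further refinement is possible. Final partition (2 blocks): {C} | {G}.

2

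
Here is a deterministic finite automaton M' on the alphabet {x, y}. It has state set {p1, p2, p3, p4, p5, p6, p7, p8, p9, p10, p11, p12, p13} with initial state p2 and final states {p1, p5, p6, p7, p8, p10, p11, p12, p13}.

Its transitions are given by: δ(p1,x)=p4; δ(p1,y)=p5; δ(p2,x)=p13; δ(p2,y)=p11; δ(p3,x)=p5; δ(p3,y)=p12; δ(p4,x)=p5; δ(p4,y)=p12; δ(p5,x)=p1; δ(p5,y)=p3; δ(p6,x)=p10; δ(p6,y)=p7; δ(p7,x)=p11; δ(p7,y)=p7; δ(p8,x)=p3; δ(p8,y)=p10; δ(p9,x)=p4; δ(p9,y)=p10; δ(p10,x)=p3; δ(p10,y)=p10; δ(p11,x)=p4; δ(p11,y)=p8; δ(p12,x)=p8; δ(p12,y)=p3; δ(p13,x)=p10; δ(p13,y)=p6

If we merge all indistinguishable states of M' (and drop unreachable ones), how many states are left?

States {p9} cannot be reached from the start state, so discard them.
Start with accepting vs non-accepting: {p1,p5,p6,p7,p8,p10,p11,p12,p13} | {p2,p3,p4}.
Refine {p1,p5,p6,p7,p8,p10,p11,p12,p13} on symbol x: members go to different blocks, giving {p5,p6,p7,p12,p13} and {p1,p8,p10,p11}.
Split {p5,p6,p7,p12,p13} by δ(·,y) → {p6,p7,p13} and {p5,p12}.
On input x, block {p2,p3,p4} splits into {p3,p4} and {p2}.
On input y, block {p1,p8,p10,p11} splits into {p8,p10,p11} and {p1}.
Split {p5,p12} by δ(·,x) → {p5} and {p12}.
Stable partition: {p6,p7,p13} | {p3,p4} | {p8,p10,p11} | {p5} | {p2} | {p1} | {p12} — 7 equivalence classes.

7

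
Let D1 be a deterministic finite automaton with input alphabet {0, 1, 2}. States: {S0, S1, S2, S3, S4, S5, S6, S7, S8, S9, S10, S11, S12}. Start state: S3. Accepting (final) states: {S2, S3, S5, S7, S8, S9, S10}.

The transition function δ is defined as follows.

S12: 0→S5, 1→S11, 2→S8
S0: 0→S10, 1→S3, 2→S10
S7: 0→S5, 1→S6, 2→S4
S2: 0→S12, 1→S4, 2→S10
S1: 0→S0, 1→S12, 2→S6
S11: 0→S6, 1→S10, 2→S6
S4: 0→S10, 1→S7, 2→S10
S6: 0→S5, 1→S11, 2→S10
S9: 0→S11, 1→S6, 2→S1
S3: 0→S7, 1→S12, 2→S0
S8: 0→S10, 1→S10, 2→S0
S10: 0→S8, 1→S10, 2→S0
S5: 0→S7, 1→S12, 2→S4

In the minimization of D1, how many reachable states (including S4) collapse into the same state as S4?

2

First remove the unreachable states {S1,S2,S9}; 10 states remain.
Start with accepting vs non-accepting: {S3,S5,S7,S8,S10} | {S0,S4,S6,S11,S12}.
Split {S3,S5,S7,S8,S10} by δ(·,1) → {S3,S5,S7} and {S8,S10}.
Split {S0,S4,S6,S11,S12} by δ(·,0) → {S0,S4} and {S6,S12} and {S11}.
No further refinement is possible. Final partition (5 blocks): {S3,S5,S7} | {S0,S4} | {S8,S10} | {S6,S12} | {S11}.
State S4 belongs to the block {S0,S4}, which has 2 states.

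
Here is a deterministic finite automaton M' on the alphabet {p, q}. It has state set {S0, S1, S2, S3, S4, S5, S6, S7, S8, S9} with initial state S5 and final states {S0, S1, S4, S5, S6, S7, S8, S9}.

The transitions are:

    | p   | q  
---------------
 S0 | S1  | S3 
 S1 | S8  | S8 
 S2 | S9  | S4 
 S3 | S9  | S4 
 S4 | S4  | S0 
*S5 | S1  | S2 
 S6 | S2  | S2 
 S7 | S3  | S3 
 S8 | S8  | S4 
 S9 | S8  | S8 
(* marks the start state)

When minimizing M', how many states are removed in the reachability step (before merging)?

2

No path from S5 leads to S6, S7; the other 8 states are all reachable.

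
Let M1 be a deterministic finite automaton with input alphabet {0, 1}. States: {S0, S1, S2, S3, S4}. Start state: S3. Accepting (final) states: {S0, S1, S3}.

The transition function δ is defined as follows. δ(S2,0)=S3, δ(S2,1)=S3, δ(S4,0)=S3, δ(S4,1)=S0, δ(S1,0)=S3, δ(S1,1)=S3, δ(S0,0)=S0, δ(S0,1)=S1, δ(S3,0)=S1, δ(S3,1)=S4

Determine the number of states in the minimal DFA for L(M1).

4

First remove the unreachable states {S2}; 4 states remain.
Start with accepting vs non-accepting: {S0,S1,S3} | {S4}.
Split {S0,S1,S3} by δ(·,1) → {S0,S1} and {S3}.
Split {S0,S1} by δ(·,0) → {S0} and {S1}.
The partition is now stable with 4 blocks: {S0} | {S4} | {S3} | {S1}.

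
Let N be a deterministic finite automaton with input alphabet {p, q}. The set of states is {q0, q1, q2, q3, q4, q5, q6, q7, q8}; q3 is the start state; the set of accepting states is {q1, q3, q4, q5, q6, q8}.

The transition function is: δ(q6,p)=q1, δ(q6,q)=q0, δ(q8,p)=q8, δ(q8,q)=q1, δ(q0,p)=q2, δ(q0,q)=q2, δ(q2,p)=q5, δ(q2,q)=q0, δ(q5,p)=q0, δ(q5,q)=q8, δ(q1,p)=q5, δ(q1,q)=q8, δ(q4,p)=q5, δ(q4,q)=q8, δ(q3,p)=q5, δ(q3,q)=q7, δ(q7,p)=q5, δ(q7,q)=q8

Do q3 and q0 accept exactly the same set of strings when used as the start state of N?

No

First remove the unreachable states {q4,q6}; 7 states remain.
Start with accepting vs non-accepting: {q1,q3,q5,q8} | {q0,q2,q7}.
Refine {q1,q3,q5,q8} on symbol p: members go to different blocks, giving {q1,q3,q8} and {q5}.
On input p, block {q1,q3,q8} splits into {q1,q3} and {q8}.
Split {q1,q3} by δ(·,q) → {q1} and {q3}.
On input p, block {q0,q2,q7} splits into {q2,q7} and {q0}.
Refine {q2,q7} on symbol q: members go to different blocks, giving {q2} and {q7}.
The partition is now stable with 7 blocks: {q1} | {q2} | {q5} | {q8} | {q3} | {q0} | {q7}.
q3 and q0 end up in different blocks, so they are distinguishable. For instance, the string 'ε' is accepted from only q3.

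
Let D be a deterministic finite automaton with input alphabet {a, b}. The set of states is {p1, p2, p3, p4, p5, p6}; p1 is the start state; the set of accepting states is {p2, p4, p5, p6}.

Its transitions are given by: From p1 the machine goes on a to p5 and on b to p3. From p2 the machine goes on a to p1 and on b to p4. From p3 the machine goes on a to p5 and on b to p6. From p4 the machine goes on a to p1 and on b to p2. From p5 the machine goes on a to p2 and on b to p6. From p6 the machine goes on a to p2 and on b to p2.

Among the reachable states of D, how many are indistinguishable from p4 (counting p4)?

Every state is reachable, so we keep all 6.
Initial partition by acceptance: {p2,p4,p5,p6} | {p1,p3}.
Refine {p2,p4,p5,p6} on symbol a: members go to different blocks, giving {p2,p4} and {p5,p6}.
Refine {p1,p3} on symbol b: members go to different blocks, giving {p1} and {p3}.
Split {p5,p6} by δ(·,b) → {p5} and {p6}.
Stable partition: {p2,p4} | {p1} | {p5} | {p3} | {p6} — 5 equivalence classes.
The equivalence class containing p4 is {p2,p4}, of size 2.

2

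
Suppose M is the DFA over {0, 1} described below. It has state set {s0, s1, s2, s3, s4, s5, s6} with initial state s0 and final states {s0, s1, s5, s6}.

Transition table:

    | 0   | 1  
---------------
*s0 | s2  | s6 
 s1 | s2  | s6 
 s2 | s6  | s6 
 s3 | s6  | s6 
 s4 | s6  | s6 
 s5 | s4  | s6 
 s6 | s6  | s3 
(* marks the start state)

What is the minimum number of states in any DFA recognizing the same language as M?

3

Reachable states from the start: {s0,s2,s3,s6}. Unreachable: {s1,s4,s5} — drop them.
P0 = {s0,s6} | {s2,s3}.
Refine {s0,s6} on symbol 0: members go to different blocks, giving {s0} and {s6}.
No further refinement is possible. Final partition (3 blocks): {s0} | {s2,s3} | {s6}.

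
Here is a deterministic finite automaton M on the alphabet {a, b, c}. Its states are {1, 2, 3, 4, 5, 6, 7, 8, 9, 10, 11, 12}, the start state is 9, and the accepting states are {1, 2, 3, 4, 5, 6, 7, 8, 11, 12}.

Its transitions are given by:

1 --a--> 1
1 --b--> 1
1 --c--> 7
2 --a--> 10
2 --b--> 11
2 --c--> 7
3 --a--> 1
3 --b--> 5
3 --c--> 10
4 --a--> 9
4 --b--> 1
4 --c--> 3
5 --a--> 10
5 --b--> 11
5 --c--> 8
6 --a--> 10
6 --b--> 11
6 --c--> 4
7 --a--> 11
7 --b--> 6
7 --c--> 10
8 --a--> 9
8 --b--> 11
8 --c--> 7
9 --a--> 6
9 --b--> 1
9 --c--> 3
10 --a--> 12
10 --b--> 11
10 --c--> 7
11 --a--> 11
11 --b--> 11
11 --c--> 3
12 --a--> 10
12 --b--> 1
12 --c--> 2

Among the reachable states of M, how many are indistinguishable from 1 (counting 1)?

P0 = {1,2,3,4,5,6,7,8,11,12} | {9,10}.
Split {1,2,3,4,5,6,7,8,11,12} by δ(·,a) → {2,4,5,6,8,12} and {1,3,7,11}.
On input c, block {2,4,5,6,8,12} splits into {2,4,8} and {5,6,12}.
Split {1,3,7,11} by δ(·,b) → {1,11} and {3,7}.
No further refinement is possible. Final partition (5 blocks): {2,4,8} | {9,10} | {1,11} | {5,6,12} | {3,7}.
The equivalence class containing 1 is {1,11}, of size 2.

2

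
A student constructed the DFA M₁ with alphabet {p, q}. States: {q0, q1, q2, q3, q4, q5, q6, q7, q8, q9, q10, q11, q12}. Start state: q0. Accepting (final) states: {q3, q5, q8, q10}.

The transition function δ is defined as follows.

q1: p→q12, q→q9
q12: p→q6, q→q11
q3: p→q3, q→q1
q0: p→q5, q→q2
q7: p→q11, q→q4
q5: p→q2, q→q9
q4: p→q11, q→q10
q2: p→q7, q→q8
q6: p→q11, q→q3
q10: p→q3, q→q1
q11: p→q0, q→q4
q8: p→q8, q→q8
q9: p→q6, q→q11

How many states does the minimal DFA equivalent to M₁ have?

Start with accepting vs non-accepting: {q3,q5,q8,q10} | {q0,q1,q2,q4,q6,q7,q9,q11,q12}.
Split {q3,q5,q8,q10} by δ(·,p) → {q3,q8,q10} and {q5}.
On input q, block {q3,q8,q10} splits into {q3,q10} and {q8}.
Split {q0,q1,q2,q4,q6,q7,q9,q11,q12} by δ(·,p) → {q1,q2,q4,q6,q7,q9,q11,q12} and {q0}.
Refine {q1,q2,q4,q6,q7,q9,q11,q12} on symbol p: members go to different blocks, giving {q1,q2,q4,q6,q7,q9,q12} and {q11}.
Split {q1,q2,q4,q6,q7,q9,q12} by δ(·,p) → {q1,q2,q9,q12} and {q4,q6,q7}.
Split {q1,q2,q9,q12} by δ(·,p) → {q2,q9,q12} and {q1}.
On input q, block {q2,q9,q12} splits into {q9,q12} and {q2}.
Refine {q4,q6,q7} on symbol q: members go to different blocks, giving {q4,q6} and {q7}.
Stable partition: {q3,q10} | {q9,q12} | {q5} | {q8} | {q0} | {q11} | {q4,q6} | {q1} | {q2} | {q7} — 10 equivalence classes.

10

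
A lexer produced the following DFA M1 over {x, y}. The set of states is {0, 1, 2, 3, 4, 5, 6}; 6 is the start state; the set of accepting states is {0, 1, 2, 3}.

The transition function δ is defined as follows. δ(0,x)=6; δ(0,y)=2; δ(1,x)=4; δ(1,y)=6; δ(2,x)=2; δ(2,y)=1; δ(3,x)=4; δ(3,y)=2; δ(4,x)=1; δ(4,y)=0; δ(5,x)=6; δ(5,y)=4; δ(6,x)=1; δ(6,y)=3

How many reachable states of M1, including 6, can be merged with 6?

2

Reachable states from the start: {0,1,2,3,4,6}. Unreachable: {5} — drop them.
Start with accepting vs non-accepting: {0,1,2,3} | {4,6}.
Refine {0,1,2,3} on symbol x: members go to different blocks, giving {0,1,3} and {2}.
Split {0,1,3} by δ(·,y) → {0,3} and {1}.
The partition is now stable with 4 blocks: {0,3} | {4,6} | {2} | {1}.
State 6 belongs to the block {4,6}, which has 2 states.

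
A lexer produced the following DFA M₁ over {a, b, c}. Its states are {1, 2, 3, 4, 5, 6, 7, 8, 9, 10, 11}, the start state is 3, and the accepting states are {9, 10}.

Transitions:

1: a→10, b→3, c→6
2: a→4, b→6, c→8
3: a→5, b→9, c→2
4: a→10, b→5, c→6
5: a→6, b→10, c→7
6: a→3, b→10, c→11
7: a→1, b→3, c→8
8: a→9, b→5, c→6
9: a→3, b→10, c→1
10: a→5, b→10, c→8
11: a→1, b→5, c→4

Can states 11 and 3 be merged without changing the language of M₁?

No

Initial partition by acceptance: {9,10} | {1,2,3,4,5,6,7,8,11}.
On input a, block {1,2,3,4,5,6,7,8,11} splits into {2,3,5,6,7,11} and {1,4,8}.
On input a, block {2,3,5,6,7,11} splits into {2,7,11} and {3,5,6}.
No further refinement is possible. Final partition (4 blocks): {9,10} | {2,7,11} | {1,4,8} | {3,5,6}.
11 and 3 end up in different blocks, so they are distinguishable. For instance, the string 'b' is accepted from only 3.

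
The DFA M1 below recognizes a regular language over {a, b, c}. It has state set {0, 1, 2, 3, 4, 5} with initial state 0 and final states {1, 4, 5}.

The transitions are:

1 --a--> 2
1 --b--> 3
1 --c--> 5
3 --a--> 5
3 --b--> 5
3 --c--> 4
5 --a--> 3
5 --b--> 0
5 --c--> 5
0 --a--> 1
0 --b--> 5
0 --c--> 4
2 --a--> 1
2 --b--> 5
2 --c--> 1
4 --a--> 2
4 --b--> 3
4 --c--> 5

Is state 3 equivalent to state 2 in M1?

Yes

P0 = {1,4,5} | {0,2,3}.
The partition is now stable with 2 blocks: {1,4,5} | {0,2,3}.
3 and 2 lie in the same block of the stable partition, so they are equivalent — no string distinguishes them.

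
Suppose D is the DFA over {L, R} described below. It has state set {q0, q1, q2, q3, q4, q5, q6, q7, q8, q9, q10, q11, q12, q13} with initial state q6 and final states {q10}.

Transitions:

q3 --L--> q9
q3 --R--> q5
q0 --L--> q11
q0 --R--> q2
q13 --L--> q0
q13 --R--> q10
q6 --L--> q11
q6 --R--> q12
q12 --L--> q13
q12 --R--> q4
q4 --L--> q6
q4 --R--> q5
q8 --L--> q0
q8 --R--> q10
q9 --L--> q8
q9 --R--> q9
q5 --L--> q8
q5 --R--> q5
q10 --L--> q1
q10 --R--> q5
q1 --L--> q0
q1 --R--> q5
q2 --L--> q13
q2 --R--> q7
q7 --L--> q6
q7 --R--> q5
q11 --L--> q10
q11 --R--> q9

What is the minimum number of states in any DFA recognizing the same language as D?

7

States {q3} cannot be reached from the start state, so discard them.
Initial partition by acceptance: {q10} | {q0,q1,q2,q4,q5,q6,q7,q8,q9,q11,q12,q13}.
Split {q0,q1,q2,q4,q5,q6,q7,q8,q9,q11,q12,q13} by δ(·,L) → {q0,q1,q2,q4,q5,q6,q7,q8,q9,q12,q13} and {q11}.
Split {q0,q1,q2,q4,q5,q6,q7,q8,q9,q12,q13} by δ(·,L) → {q1,q2,q4,q5,q7,q8,q9,q12,q13} and {q0,q6}.
Split {q1,q2,q4,q5,q7,q8,q9,q12,q13} by δ(·,L) → {q1,q4,q7,q8,q13} and {q2,q5,q9,q12}.
Split {q1,q4,q7,q8,q13} by δ(·,R) → {q1,q4,q7} and {q8,q13}.
Split {q2,q5,q9,q12} by δ(·,R) → {q2,q12} and {q5,q9}.
The partition is now stable with 7 blocks: {q10} | {q1,q4,q7} | {q11} | {q0,q6} | {q2,q12} | {q8,q13} | {q5,q9}.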